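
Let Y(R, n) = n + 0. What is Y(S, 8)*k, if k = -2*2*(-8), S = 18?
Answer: 256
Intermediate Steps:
Y(R, n) = n
k = 32 (k = -4*(-8) = 32)
Y(S, 8)*k = 8*32 = 256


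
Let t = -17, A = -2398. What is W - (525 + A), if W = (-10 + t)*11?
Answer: 1576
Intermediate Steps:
W = -297 (W = (-10 - 17)*11 = -27*11 = -297)
W - (525 + A) = -297 - (525 - 2398) = -297 - 1*(-1873) = -297 + 1873 = 1576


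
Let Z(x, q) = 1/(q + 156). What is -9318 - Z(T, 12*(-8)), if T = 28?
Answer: -559081/60 ≈ -9318.0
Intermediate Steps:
Z(x, q) = 1/(156 + q)
-9318 - Z(T, 12*(-8)) = -9318 - 1/(156 + 12*(-8)) = -9318 - 1/(156 - 96) = -9318 - 1/60 = -559081/60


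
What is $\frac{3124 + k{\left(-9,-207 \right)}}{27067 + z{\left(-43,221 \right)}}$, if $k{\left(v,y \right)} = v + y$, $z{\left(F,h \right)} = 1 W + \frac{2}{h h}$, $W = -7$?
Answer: $\frac{71014814}{660818731} \approx 0.10746$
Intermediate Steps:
$z{\left(F,h \right)} = -7 + \frac{2}{h^{2}}$ ($z{\left(F,h \right)} = 1 \left(-7\right) + \frac{2}{h h} = -7 + \frac{2}{h^{2}}$)
$\frac{3124 + k{\left(-9,-207 \right)}}{27067 + z{\left(-43,221 \right)}} = \frac{3124 - 216}{27067 - \left(7 - \frac{2}{48841}\right)} = \frac{3124 - 216}{27067 + \left(-7 + 2 \cdot \frac{1}{48841}\right)} = \frac{2908}{27067 + \left(-7 + \frac{2}{48841}\right)} = \frac{2908}{27067 - \frac{341885}{48841}} = \frac{2908}{\frac{1321637462}{48841}} = 2908 \cdot \frac{48841}{1321637462} = \frac{71014814}{660818731}$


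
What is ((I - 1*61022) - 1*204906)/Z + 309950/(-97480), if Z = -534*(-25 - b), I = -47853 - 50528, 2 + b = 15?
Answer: -261264667/12362901 ≈ -21.133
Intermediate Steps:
b = 13 (b = -2 + 15 = 13)
I = -98381
Z = 20292 (Z = -534*(-25 - 1*13) = -534*(-25 - 13) = -534*(-38) = 20292)
((I - 1*61022) - 1*204906)/Z + 309950/(-97480) = ((-98381 - 1*61022) - 1*204906)/20292 + 309950/(-97480) = ((-98381 - 61022) - 204906)*(1/20292) + 309950*(-1/97480) = (-159403 - 204906)*(1/20292) - 30995/9748 = -364309*1/20292 - 30995/9748 = -364309/20292 - 30995/9748 = -261264667/12362901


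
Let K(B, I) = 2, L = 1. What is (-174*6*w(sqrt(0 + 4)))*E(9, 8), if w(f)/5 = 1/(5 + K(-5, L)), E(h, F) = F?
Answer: -41760/7 ≈ -5965.7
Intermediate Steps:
w(f) = 5/7 (w(f) = 5/(5 + 2) = 5/7)
(-174*6*w(sqrt(0 + 4)))*E(9, 8) = -174*6*(5/7)*8 = -5220/7*8 = -41760/7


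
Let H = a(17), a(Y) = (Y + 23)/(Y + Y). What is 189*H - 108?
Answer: 1944/17 ≈ 114.35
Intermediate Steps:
a(Y) = (23 + Y)/(2*Y) (a(Y) = (23 + Y)/((2*Y)) = (23 + Y)*(1/(2*Y)) = (23 + Y)/(2*Y))
H = 20/17 (H = (1/2)*(23 + 17)/17 = (1/2)*(1/17)*40 = 20/17 ≈ 1.1765)
189*H - 108 = 189*(20/17) - 108 = 3780/17 - 108 = 1944/17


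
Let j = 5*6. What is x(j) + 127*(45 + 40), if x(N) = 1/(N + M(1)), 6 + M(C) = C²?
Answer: 269876/25 ≈ 10795.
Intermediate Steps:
M(C) = -6 + C²
j = 30
x(N) = 1/(-5 + N) (x(N) = 1/(N + (-6 + 1²)) = 1/(N + (-6 + 1)) = 1/(N - 5) = 1/(-5 + N))
x(j) + 127*(45 + 40) = 1/(-5 + 30) + 127*(45 + 40) = 1/25 + 127*85 = 1/25 + 10795 = 269876/25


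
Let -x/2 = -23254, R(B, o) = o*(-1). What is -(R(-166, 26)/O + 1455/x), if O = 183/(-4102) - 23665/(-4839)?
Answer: 23862314547909/4473525130844 ≈ 5.3341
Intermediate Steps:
R(B, o) = -o
x = 46508 (x = -2*(-23254) = 46508)
O = 96188293/19849578 (O = 183*(-1/4102) - 23665*(-1/4839) = -183/4102 + 23665/4839 = 96188293/19849578 ≈ 4.8459)
-(R(-166, 26)/O + 1455/x) = -((-1*26)/(96188293/19849578) + 1455/46508) = -(-26*19849578/96188293 + 1455*(1/46508)) = -(-516089028/96188293 + 1455/46508) = -1*(-23862314547909/4473525130844) = 23862314547909/4473525130844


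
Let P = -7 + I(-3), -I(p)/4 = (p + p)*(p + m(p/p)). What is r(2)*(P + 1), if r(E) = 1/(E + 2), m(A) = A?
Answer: -27/2 ≈ -13.500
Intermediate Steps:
I(p) = -8*p*(1 + p) (I(p) = -4*(p + p)*(p + p/p) = -4*2*p*(p + 1) = -4*2*p*(1 + p) = -8*p*(1 + p))
r(E) = 1/(2 + E)
P = -55 (P = -7 - 8*(-3)*(1 - 3) = -7 - 8*(-3)*(-2) = -7 - 48 = -55)
r(2)*(P + 1) = (-55 + 1)/(2 + 2) = -54/4 = (1/4)*(-54) = -27/2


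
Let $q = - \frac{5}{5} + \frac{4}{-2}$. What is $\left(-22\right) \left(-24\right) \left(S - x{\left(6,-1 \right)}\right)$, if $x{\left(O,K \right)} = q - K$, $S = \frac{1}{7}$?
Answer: $\frac{7920}{7} \approx 1131.4$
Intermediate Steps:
$S = \frac{1}{7} \approx 0.14286$
$q = -3$ ($q = \left(-5\right) \frac{1}{5} + 4 \left(- \frac{1}{2}\right) = -1 - 2 = -3$)
$x{\left(O,K \right)} = -3 - K$
$\left(-22\right) \left(-24\right) \left(S - x{\left(6,-1 \right)}\right) = \left(-22\right) \left(-24\right) \left(\frac{1}{7} - \left(-3 - -1\right)\right) = 528 \left(\frac{1}{7} - \left(-3 + 1\right)\right) = 528 \left(\frac{1}{7} - -2\right) = 528 \left(\frac{1}{7} + 2\right) = 528 \cdot \frac{15}{7} = \frac{7920}{7}$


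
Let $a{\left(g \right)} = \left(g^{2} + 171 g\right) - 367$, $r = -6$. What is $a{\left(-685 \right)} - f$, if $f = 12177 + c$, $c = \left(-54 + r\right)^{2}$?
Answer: $335946$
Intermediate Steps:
$c = 3600$ ($c = \left(-54 - 6\right)^{2} = \left(-60\right)^{2} = 3600$)
$a{\left(g \right)} = -367 + g^{2} + 171 g$
$f = 15777$ ($f = 12177 + 3600 = 15777$)
$a{\left(-685 \right)} - f = \left(-367 + \left(-685\right)^{2} + 171 \left(-685\right)\right) - 15777 = \left(-367 + 469225 - 117135\right) - 15777 = 351723 - 15777 = 335946$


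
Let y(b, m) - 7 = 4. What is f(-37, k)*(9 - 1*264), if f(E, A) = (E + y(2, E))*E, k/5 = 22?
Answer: -245310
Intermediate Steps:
y(b, m) = 11 (y(b, m) = 7 + 4 = 11)
k = 110 (k = 5*22 = 110)
f(E, A) = E*(11 + E) (f(E, A) = (E + 11)*E = (11 + E)*E = E*(11 + E))
f(-37, k)*(9 - 1*264) = (-37*(11 - 37))*(9 - 1*264) = (-37*(-26))*(9 - 264) = 962*(-255) = -245310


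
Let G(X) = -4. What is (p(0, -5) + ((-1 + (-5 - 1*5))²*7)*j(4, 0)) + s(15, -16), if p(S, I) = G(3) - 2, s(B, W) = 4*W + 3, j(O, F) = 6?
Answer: 5015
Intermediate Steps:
s(B, W) = 3 + 4*W
p(S, I) = -6 (p(S, I) = -4 - 2 = -6)
(p(0, -5) + ((-1 + (-5 - 1*5))²*7)*j(4, 0)) + s(15, -16) = (-6 + ((-1 + (-5 - 1*5))²*7)*6) + (3 + 4*(-16)) = (-6 + ((-1 + (-5 - 5))²*7)*6) + (3 - 64) = (-6 + ((-1 - 10)²*7)*6) - 61 = (-6 + ((-11)²*7)*6) - 61 = (-6 + (121*7)*6) - 61 = (-6 + 847*6) - 61 = (-6 + 5082) - 61 = 5076 - 61 = 5015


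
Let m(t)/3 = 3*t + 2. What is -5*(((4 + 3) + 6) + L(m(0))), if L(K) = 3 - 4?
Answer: -60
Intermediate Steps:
m(t) = 6 + 9*t (m(t) = 3*(3*t + 2) = 3*(2 + 3*t) = 6 + 9*t)
L(K) = -1
-5*(((4 + 3) + 6) + L(m(0))) = -5*(((4 + 3) + 6) - 1) = -5*((7 + 6) - 1) = -5*(13 - 1) = -5*12 = -60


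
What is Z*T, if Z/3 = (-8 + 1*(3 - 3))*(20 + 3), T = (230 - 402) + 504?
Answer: -183264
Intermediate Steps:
T = 332 (T = -172 + 504 = 332)
Z = -552 (Z = 3*((-8 + 1*(3 - 3))*(20 + 3)) = 3*((-8 + 1*0)*23) = 3*((-8 + 0)*23) = 3*(-8*23) = 3*(-184) = -552)
Z*T = -552*332 = -183264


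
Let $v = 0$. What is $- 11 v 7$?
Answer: $0$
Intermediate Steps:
$- 11 v 7 = \left(-11\right) 0 \cdot 7 = 0 \cdot 7 = 0$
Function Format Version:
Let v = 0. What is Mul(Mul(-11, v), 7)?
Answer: 0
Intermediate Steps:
Mul(Mul(-11, v), 7) = Mul(Mul(-11, 0), 7) = Mul(0, 7) = 0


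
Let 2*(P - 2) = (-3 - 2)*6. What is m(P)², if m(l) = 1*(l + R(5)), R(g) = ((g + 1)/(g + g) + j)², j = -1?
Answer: 103041/625 ≈ 164.87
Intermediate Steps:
R(g) = (-1 + (1 + g)/(2*g))² (R(g) = ((g + 1)/(g + g) - 1)² = ((1 + g)/((2*g)) - 1)² = ((1 + g)*(1/(2*g)) - 1)² = ((1 + g)/(2*g) - 1)² = (-1 + (1 + g)/(2*g))²)
P = -13 (P = 2 + ((-3 - 2)*6)/2 = 2 + (-5*6)/2 = 2 + (½)*(-30) = 2 - 15 = -13)
m(l) = 4/25 + l (m(l) = 1*(l + (¼)*(1 - 1*5)²/5²) = 1*(l + (¼)*(1/25)*(1 - 5)²) = 1*(l + (¼)*(1/25)*(-4)²) = 1*(l + (¼)*(1/25)*16) = 1*(l + 4/25) = 1*(4/25 + l) = 4/25 + l)
m(P)² = (4/25 - 13)² = (-321/25)² = 103041/625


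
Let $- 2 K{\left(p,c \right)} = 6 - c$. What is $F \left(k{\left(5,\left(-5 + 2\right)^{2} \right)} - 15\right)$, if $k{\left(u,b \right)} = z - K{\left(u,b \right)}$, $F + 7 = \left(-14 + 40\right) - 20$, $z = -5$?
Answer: $\frac{43}{2} \approx 21.5$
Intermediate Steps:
$K{\left(p,c \right)} = -3 + \frac{c}{2}$ ($K{\left(p,c \right)} = - \frac{6 - c}{2} = -3 + \frac{c}{2}$)
$F = -1$ ($F = -7 + \left(\left(-14 + 40\right) - 20\right) = -7 + \left(26 - 20\right) = -7 + 6 = -1$)
$k{\left(u,b \right)} = -2 - \frac{b}{2}$ ($k{\left(u,b \right)} = -5 - \left(-3 + \frac{b}{2}\right) = -2 - \frac{b}{2}$)
$F \left(k{\left(5,\left(-5 + 2\right)^{2} \right)} - 15\right) = - (\left(-2 - \frac{\left(-5 + 2\right)^{2}}{2}\right) - 15) = - (\left(-2 - \frac{\left(-3\right)^{2}}{2}\right) - 15) = - (\left(-2 - \frac{9}{2}\right) - 15) = - (- \frac{13}{2} - 15) = \left(-1\right) \left(- \frac{43}{2}\right) = \frac{43}{2}$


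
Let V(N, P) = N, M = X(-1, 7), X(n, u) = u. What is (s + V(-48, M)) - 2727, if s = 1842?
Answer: -933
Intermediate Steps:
M = 7
(s + V(-48, M)) - 2727 = (1842 - 48) - 2727 = 1794 - 2727 = -933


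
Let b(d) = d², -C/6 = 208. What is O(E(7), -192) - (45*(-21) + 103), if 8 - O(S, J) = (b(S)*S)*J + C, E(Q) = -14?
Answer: -524750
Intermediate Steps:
C = -1248 (C = -6*208 = -1248)
O(S, J) = 1256 - J*S³ (O(S, J) = 8 - ((S²*S)*J - 1248) = 8 - (S³*J - 1248) = 8 - (J*S³ - 1248) = 8 - (-1248 + J*S³) = 8 + (1248 - J*S³) = 1256 - J*S³)
O(E(7), -192) - (45*(-21) + 103) = (1256 - 1*(-192)*(-14)³) - (45*(-21) + 103) = (1256 - 1*(-192)*(-2744)) - (-945 + 103) = (1256 - 526848) - 1*(-842) = -525592 + 842 = -524750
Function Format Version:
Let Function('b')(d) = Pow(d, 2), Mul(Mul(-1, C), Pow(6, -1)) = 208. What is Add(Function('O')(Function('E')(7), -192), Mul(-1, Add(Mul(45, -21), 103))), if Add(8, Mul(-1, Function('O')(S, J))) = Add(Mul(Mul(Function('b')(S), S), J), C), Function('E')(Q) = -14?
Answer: -524750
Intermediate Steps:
C = -1248 (C = Mul(-6, 208) = -1248)
Function('O')(S, J) = Add(1256, Mul(-1, J, Pow(S, 3))) (Function('O')(S, J) = Add(8, Mul(-1, Add(Mul(Mul(Pow(S, 2), S), J), -1248))) = Add(8, Mul(-1, Add(Mul(Pow(S, 3), J), -1248))) = Add(8, Mul(-1, Add(Mul(J, Pow(S, 3)), -1248))) = Add(8, Mul(-1, Add(-1248, Mul(J, Pow(S, 3))))) = Add(8, Add(1248, Mul(-1, J, Pow(S, 3)))) = Add(1256, Mul(-1, J, Pow(S, 3))))
Add(Function('O')(Function('E')(7), -192), Mul(-1, Add(Mul(45, -21), 103))) = Add(Add(1256, Mul(-1, -192, Pow(-14, 3))), Mul(-1, Add(Mul(45, -21), 103))) = Add(Add(1256, Mul(-1, -192, -2744)), Mul(-1, Add(-945, 103))) = Add(Add(1256, -526848), Mul(-1, -842)) = Add(-525592, 842) = -524750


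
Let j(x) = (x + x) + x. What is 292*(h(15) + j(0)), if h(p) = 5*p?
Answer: 21900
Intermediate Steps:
j(x) = 3*x (j(x) = 2*x + x = 3*x)
292*(h(15) + j(0)) = 292*(5*15 + 3*0) = 292*(75 + 0) = 292*75 = 21900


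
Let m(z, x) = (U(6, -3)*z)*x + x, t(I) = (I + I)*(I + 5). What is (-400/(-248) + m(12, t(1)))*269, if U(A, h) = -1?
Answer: -1087298/31 ≈ -35074.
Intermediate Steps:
t(I) = 2*I*(5 + I) (t(I) = (2*I)*(5 + I) = 2*I*(5 + I))
m(z, x) = x - x*z (m(z, x) = (-z)*x + x = -x*z + x = x - x*z)
(-400/(-248) + m(12, t(1)))*269 = (-400/(-248) + (2*1*(5 + 1))*(1 - 1*12))*269 = (-400*(-1/248) + (2*1*6)*(1 - 12))*269 = (50/31 + 12*(-11))*269 = (50/31 - 132)*269 = -4042/31*269 = -1087298/31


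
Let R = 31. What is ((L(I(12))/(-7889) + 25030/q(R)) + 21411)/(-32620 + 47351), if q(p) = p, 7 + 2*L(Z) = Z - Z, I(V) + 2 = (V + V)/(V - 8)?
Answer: 1552489865/1029313894 ≈ 1.5083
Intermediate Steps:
I(V) = -2 + 2*V/(-8 + V) (I(V) = -2 + (V + V)/(V - 8) = -2 + (2*V)/(-8 + V) = -2 + 2*V/(-8 + V))
L(Z) = -7/2 (L(Z) = -7/2 + (Z - Z)/2 = -7/2 + (½)*0 = -7/2 + 0 = -7/2)
((L(I(12))/(-7889) + 25030/q(R)) + 21411)/(-32620 + 47351) = ((-7/2/(-7889) + 25030/31) + 21411)/(-32620 + 47351) = ((-7/2*(-1/7889) + 25030*(1/31)) + 21411)/14731 = ((1/2254 + 25030/31) + 21411)*(1/14731) = (56417651/69874 + 21411)*(1/14731) = (1552489865/69874)*(1/14731) = 1552489865/1029313894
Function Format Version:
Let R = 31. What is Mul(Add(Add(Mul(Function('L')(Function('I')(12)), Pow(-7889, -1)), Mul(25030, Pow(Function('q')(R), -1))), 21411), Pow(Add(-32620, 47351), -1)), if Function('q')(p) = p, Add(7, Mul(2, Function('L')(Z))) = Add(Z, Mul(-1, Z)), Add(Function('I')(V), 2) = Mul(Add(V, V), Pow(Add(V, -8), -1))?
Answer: Rational(1552489865, 1029313894) ≈ 1.5083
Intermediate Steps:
Function('I')(V) = Add(-2, Mul(2, V, Pow(Add(-8, V), -1))) (Function('I')(V) = Add(-2, Mul(Add(V, V), Pow(Add(V, -8), -1))) = Add(-2, Mul(Mul(2, V), Pow(Add(-8, V), -1))) = Add(-2, Mul(2, V, Pow(Add(-8, V), -1))))
Function('L')(Z) = Rational(-7, 2) (Function('L')(Z) = Add(Rational(-7, 2), Mul(Rational(1, 2), Add(Z, Mul(-1, Z)))) = Add(Rational(-7, 2), Mul(Rational(1, 2), 0)) = Add(Rational(-7, 2), 0) = Rational(-7, 2))
Mul(Add(Add(Mul(Function('L')(Function('I')(12)), Pow(-7889, -1)), Mul(25030, Pow(Function('q')(R), -1))), 21411), Pow(Add(-32620, 47351), -1)) = Mul(Add(Add(Mul(Rational(-7, 2), Pow(-7889, -1)), Mul(25030, Pow(31, -1))), 21411), Pow(Add(-32620, 47351), -1)) = Mul(Add(Add(Mul(Rational(-7, 2), Rational(-1, 7889)), Mul(25030, Rational(1, 31))), 21411), Pow(14731, -1)) = Mul(Add(Add(Rational(1, 2254), Rational(25030, 31)), 21411), Rational(1, 14731)) = Mul(Add(Rational(56417651, 69874), 21411), Rational(1, 14731)) = Mul(Rational(1552489865, 69874), Rational(1, 14731)) = Rational(1552489865, 1029313894)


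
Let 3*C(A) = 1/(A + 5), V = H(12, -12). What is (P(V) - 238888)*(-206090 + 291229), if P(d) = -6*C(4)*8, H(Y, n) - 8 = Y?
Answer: -183049531112/9 ≈ -2.0339e+10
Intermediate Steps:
H(Y, n) = 8 + Y
V = 20 (V = 8 + 12 = 20)
C(A) = 1/(3*(5 + A)) (C(A) = 1/(3*(A + 5)) = 1/(3*(5 + A)))
P(d) = -16/9 (P(d) = -2/(5 + 4)*8 = -2/9*8 = -16/9)
(P(V) - 238888)*(-206090 + 291229) = (-16/9 - 238888)*(-206090 + 291229) = -2150008/9*85139 = -183049531112/9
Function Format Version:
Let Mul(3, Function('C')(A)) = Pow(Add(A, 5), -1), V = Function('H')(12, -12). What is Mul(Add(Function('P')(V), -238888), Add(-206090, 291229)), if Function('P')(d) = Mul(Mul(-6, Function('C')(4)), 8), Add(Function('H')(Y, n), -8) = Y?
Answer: Rational(-183049531112, 9) ≈ -2.0339e+10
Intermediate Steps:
Function('H')(Y, n) = Add(8, Y)
V = 20 (V = Add(8, 12) = 20)
Function('C')(A) = Mul(Rational(1, 3), Pow(Add(5, A), -1)) (Function('C')(A) = Mul(Rational(1, 3), Pow(Add(A, 5), -1)) = Mul(Rational(1, 3), Pow(Add(5, A), -1)))
Function('P')(d) = Rational(-16, 9) (Function('P')(d) = Mul(Mul(-6, Mul(Rational(1, 3), Pow(Add(5, 4), -1))), 8) = Mul(Mul(-6, Mul(Rational(1, 3), Pow(9, -1))), 8) = Mul(Mul(-6, Mul(Rational(1, 3), Rational(1, 9))), 8) = Mul(Mul(-6, Rational(1, 27)), 8) = Mul(Rational(-2, 9), 8) = Rational(-16, 9))
Mul(Add(Function('P')(V), -238888), Add(-206090, 291229)) = Mul(Add(Rational(-16, 9), -238888), Add(-206090, 291229)) = Mul(Rational(-2150008, 9), 85139) = Rational(-183049531112, 9)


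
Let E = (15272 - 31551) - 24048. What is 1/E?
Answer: -1/40327 ≈ -2.4797e-5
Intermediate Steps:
E = -40327 (E = -16279 - 24048 = -40327)
1/E = 1/(-40327) = -1/40327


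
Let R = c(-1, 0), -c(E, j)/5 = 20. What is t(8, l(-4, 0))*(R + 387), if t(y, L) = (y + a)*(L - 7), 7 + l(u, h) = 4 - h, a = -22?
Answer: 40180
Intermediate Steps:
c(E, j) = -100 (c(E, j) = -5*20 = -100)
l(u, h) = -3 - h (l(u, h) = -7 + (4 - h) = -3 - h)
t(y, L) = (-22 + y)*(-7 + L) (t(y, L) = (y - 22)*(L - 7) = (-22 + y)*(-7 + L))
R = -100
t(8, l(-4, 0))*(R + 387) = (154 - 22*(-3 - 1*0) - 7*8 + (-3 - 1*0)*8)*(-100 + 387) = (154 - 22*(-3 + 0) - 56 + (-3 + 0)*8)*287 = (154 - 22*(-3) - 56 - 3*8)*287 = (154 + 66 - 56 - 24)*287 = 140*287 = 40180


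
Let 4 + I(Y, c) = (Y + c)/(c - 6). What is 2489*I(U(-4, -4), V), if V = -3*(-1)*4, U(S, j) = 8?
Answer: -4978/3 ≈ -1659.3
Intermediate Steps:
V = 12 (V = 3*4 = 12)
I(Y, c) = -4 + (Y + c)/(-6 + c) (I(Y, c) = -4 + (Y + c)/(c - 6) = -4 + (Y + c)/(-6 + c))
2489*I(U(-4, -4), V) = 2489*((24 + 8 - 3*12)/(-6 + 12)) = 2489*((24 + 8 - 36)/6) = 2489*((1/6)*(-4)) = 2489*(-2/3) = -4978/3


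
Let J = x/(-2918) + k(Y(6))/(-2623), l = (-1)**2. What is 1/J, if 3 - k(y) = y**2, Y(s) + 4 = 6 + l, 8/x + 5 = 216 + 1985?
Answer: 34442613/78743 ≈ 437.41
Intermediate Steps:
l = 1
x = 2/549 (x = 8/(-5 + (216 + 1985)) = 8/(-5 + 2201) = 8/2196 = 8*(1/2196) = 2/549 ≈ 0.0036430)
Y(s) = 3 (Y(s) = -4 + (6 + 1) = -4 + 7 = 3)
k(y) = 3 - y**2
J = 78743/34442613 (J = (2/549)/(-2918) + (3 - 1*3**2)/(-2623) = (2/549)*(-1/2918) + (3 - 1*9)*(-1/2623) = -1/800991 + (3 - 9)*(-1/2623) = -1/800991 - 6*(-1/2623) = -1/800991 + 6/2623 = 78743/34442613 ≈ 0.0022862)
1/J = 1/(78743/34442613) = 34442613/78743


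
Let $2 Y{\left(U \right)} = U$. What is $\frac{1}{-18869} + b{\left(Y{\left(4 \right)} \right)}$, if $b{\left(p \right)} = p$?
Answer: $\frac{37737}{18869} \approx 1.9999$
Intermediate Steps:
$Y{\left(U \right)} = \frac{U}{2}$
$\frac{1}{-18869} + b{\left(Y{\left(4 \right)} \right)} = \frac{1}{-18869} + \frac{1}{2} \cdot 4 = - \frac{1}{18869} + 2 = \frac{37737}{18869}$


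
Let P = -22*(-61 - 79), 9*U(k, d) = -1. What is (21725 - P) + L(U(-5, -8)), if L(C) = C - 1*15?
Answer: 167669/9 ≈ 18630.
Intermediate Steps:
U(k, d) = -⅑ (U(k, d) = (⅑)*(-1) = -⅑)
P = 3080 (P = -22*(-140) = 3080)
L(C) = -15 + C (L(C) = C - 15 = -15 + C)
(21725 - P) + L(U(-5, -8)) = (21725 - 1*3080) + (-15 - ⅑) = (21725 - 3080) - 136/9 = 18645 - 136/9 = 167669/9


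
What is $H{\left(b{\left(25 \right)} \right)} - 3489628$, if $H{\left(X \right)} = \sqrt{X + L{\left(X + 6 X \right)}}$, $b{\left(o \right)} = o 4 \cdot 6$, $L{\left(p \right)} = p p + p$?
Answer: $-3489628 + 80 \sqrt{2757} \approx -3.4854 \cdot 10^{6}$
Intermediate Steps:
$L{\left(p \right)} = p + p^{2}$ ($L{\left(p \right)} = p^{2} + p = p + p^{2}$)
$b{\left(o \right)} = 24 o$ ($b{\left(o \right)} = 4 o 6 = 24 o$)
$H{\left(X \right)} = \sqrt{X + 7 X \left(1 + 7 X\right)}$ ($H{\left(X \right)} = \sqrt{X + \left(X + 6 X\right) \left(1 + \left(X + 6 X\right)\right)} = \sqrt{X + 7 X \left(1 + 7 X\right)}$)
$H{\left(b{\left(25 \right)} \right)} - 3489628 = \sqrt{24 \cdot 25 \left(8 + 49 \cdot 24 \cdot 25\right)} - 3489628 = \sqrt{600 \left(8 + 49 \cdot 600\right)} - 3489628 = \sqrt{600 \left(8 + 29400\right)} - 3489628 = \sqrt{600 \cdot 29408} - 3489628 = \sqrt{17644800} - 3489628 = 80 \sqrt{2757} - 3489628 = -3489628 + 80 \sqrt{2757}$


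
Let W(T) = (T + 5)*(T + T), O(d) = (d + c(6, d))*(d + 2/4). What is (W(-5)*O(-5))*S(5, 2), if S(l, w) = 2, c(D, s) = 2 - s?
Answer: 0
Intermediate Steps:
O(d) = 1 + 2*d (O(d) = (d + (2 - d))*(d + 2/4) = 2*(d + 2*(1/4)) = 2*(d + 1/2) = 2*(1/2 + d) = 1 + 2*d)
W(T) = 2*T*(5 + T) (W(T) = (5 + T)*(2*T) = 2*T*(5 + T))
(W(-5)*O(-5))*S(5, 2) = ((2*(-5)*(5 - 5))*(1 + 2*(-5)))*2 = ((2*(-5)*0)*(1 - 10))*2 = (0*(-9))*2 = 0*2 = 0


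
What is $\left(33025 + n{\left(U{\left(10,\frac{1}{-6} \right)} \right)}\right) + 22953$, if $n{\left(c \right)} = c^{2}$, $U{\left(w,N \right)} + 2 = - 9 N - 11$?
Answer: $\frac{224441}{4} \approx 56110.0$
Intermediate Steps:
$U{\left(w,N \right)} = -13 - 9 N$ ($U{\left(w,N \right)} = -2 - \left(11 + 9 N\right) = -13 - 9 N$)
$\left(33025 + n{\left(U{\left(10,\frac{1}{-6} \right)} \right)}\right) + 22953 = \left(33025 + \left(-13 - \frac{9}{-6}\right)^{2}\right) + 22953 = \left(33025 + \left(-13 - - \frac{3}{2}\right)^{2}\right) + 22953 = \left(33025 + \left(-13 + \frac{3}{2}\right)^{2}\right) + 22953 = \left(33025 + \left(- \frac{23}{2}\right)^{2}\right) + 22953 = \left(33025 + \frac{529}{4}\right) + 22953 = \frac{132629}{4} + 22953 = \frac{224441}{4}$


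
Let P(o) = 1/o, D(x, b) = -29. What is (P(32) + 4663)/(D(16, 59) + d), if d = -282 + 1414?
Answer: 149217/35296 ≈ 4.2276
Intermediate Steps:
d = 1132
(P(32) + 4663)/(D(16, 59) + d) = (1/32 + 4663)/(-29 + 1132) = (1/32 + 4663)/1103 = (149217/32)*(1/1103) = 149217/35296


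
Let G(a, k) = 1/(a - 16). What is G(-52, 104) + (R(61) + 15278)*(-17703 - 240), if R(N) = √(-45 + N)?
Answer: -18645934969/68 ≈ -2.7420e+8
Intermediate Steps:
G(a, k) = 1/(-16 + a)
G(-52, 104) + (R(61) + 15278)*(-17703 - 240) = 1/(-16 - 52) + (√(-45 + 61) + 15278)*(-17703 - 240) = 1/(-68) + (√16 + 15278)*(-17943) = -1/68 + (4 + 15278)*(-17943) = -1/68 + 15282*(-17943) = -1/68 - 274204926 = -18645934969/68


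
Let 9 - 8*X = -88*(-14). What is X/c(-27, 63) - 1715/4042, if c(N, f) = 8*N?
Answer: 989923/3492288 ≈ 0.28346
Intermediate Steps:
X = -1223/8 (X = 9/8 - (-11)*(-14) = 9/8 - 1/8*1232 = 9/8 - 154 = -1223/8 ≈ -152.88)
X/c(-27, 63) - 1715/4042 = -1223/(8*(8*(-27))) - 1715/4042 = -1223/8/(-216) - 1715*1/4042 = -1223/8*(-1/216) - 1715/4042 = 1223/1728 - 1715/4042 = 989923/3492288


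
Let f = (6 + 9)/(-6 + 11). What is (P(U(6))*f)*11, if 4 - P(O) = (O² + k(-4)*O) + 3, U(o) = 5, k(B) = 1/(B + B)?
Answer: -6171/8 ≈ -771.38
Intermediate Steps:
k(B) = 1/(2*B)
P(O) = 1 - O² + O/8 (P(O) = 4 - ((O² + ((½)/(-4))*O) + 3) = 4 - ((O² + ((½)*(-¼))*O) + 3) = 4 - ((O² - O/8) + 3) = 4 - (3 + O² - O/8) = 4 + (-3 - O² + O/8) = 1 - O² + O/8)
f = 3 (f = 15/5 = 15*(⅕) = 3)
(P(U(6))*f)*11 = ((1 - 1*5² + (⅛)*5)*3)*11 = ((1 - 1*25 + 5/8)*3)*11 = ((1 - 25 + 5/8)*3)*11 = -187/8*3*11 = -561/8*11 = -6171/8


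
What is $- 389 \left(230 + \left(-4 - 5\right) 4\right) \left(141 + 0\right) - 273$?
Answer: $-10640979$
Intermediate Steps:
$- 389 \left(230 + \left(-4 - 5\right) 4\right) \left(141 + 0\right) - 273 = - 389 \left(230 - 36\right) 141 - 273 = - 389 \cdot 194 \cdot 141 - 273 = \left(-389\right) 27354 - 273 = -10640706 - 273 = -10640979$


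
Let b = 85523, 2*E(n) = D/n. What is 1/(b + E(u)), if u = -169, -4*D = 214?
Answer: 676/57813655 ≈ 1.1693e-5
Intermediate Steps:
D = -107/2 (D = -¼*214 = -107/2 ≈ -53.500)
E(n) = -107/(4*n) (E(n) = (-107/(2*n))/2 = -107/(4*n))
1/(b + E(u)) = 1/(85523 - 107/4/(-169)) = 1/(85523 - 107/4*(-1/169)) = 1/(85523 + 107/676) = 1/(57813655/676) = 676/57813655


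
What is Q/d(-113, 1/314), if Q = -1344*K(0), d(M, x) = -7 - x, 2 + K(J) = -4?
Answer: -844032/733 ≈ -1151.5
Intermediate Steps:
K(J) = -6 (K(J) = -2 - 4 = -6)
Q = 8064 (Q = -1344*(-6) = 8064)
Q/d(-113, 1/314) = 8064/(-7 - 1/314) = 8064/(-2199/314) = 8064*(-314/2199) = -844032/733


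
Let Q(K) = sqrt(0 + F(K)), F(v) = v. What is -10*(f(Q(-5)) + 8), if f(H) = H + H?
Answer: -80 - 20*I*sqrt(5) ≈ -80.0 - 44.721*I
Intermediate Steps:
Q(K) = sqrt(K) (Q(K) = sqrt(0 + K) = sqrt(K))
f(H) = 2*H
-10*(f(Q(-5)) + 8) = -10*(2*sqrt(-5) + 8) = -10*(2*(I*sqrt(5)) + 8) = -10*(2*I*sqrt(5) + 8) = -10*(8 + 2*I*sqrt(5)) = -80 - 20*I*sqrt(5)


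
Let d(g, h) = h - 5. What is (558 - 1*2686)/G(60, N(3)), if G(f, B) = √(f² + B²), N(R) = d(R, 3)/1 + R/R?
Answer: -2128*√3601/3601 ≈ -35.462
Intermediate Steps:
d(g, h) = -5 + h
N(R) = -1 (N(R) = (-5 + 3)/1 + R/R = -2*1 + 1 = -2 + 1 = -1)
G(f, B) = √(B² + f²)
(558 - 1*2686)/G(60, N(3)) = (558 - 1*2686)/(√((-1)² + 60²)) = (558 - 2686)/(√(1 + 3600)) = -2128*√3601/3601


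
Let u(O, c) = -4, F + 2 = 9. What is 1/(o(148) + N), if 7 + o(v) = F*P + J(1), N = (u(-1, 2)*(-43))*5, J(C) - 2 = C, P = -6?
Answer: 1/814 ≈ 0.0012285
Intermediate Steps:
F = 7 (F = -2 + 9 = 7)
J(C) = 2 + C
N = 860 (N = -4*(-43)*5 = 172*5 = 860)
o(v) = -46 (o(v) = -7 + (7*(-6) + (2 + 1)) = -7 + (-42 + 3) = -7 - 39 = -46)
1/(o(148) + N) = 1/(-46 + 860) = 1/814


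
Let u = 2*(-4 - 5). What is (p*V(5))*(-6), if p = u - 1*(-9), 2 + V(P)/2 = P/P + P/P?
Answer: 0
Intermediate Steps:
u = -18 (u = 2*(-9) = -18)
V(P) = 0 (V(P) = -4 + 2*(P/P + P/P) = -4 + 2*(1 + 1) = -4 + 2*2 = -4 + 4 = 0)
p = -9 (p = -18 - 1*(-9) = -18 + 9 = -9)
(p*V(5))*(-6) = -9*0*(-6) = 0*(-6) = 0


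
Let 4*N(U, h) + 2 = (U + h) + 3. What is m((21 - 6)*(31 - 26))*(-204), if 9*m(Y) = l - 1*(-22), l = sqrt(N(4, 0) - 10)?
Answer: -1496/3 - 34*I*sqrt(35)/3 ≈ -498.67 - 67.049*I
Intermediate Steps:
N(U, h) = 1/4 + U/4 + h/4 (N(U, h) = -1/2 + ((U + h) + 3)/4 = -1/2 + (3 + U + h)/4 = -1/2 + (3/4 + U/4 + h/4) = 1/4 + U/4 + h/4)
l = I*sqrt(35)/2 (l = sqrt((1/4 + (1/4)*4 + (1/4)*0) - 10) = sqrt((1/4 + 1 + 0) - 10) = sqrt(5/4 - 10) = sqrt(-35/4) = I*sqrt(35)/2 ≈ 2.958*I)
m(Y) = 22/9 + I*sqrt(35)/18 (m(Y) = (I*sqrt(35)/2 - 1*(-22))/9 = (I*sqrt(35)/2 + 22)/9 = (22 + I*sqrt(35)/2)/9 = 22/9 + I*sqrt(35)/18)
m((21 - 6)*(31 - 26))*(-204) = (22/9 + I*sqrt(35)/18)*(-204) = -1496/3 - 34*I*sqrt(35)/3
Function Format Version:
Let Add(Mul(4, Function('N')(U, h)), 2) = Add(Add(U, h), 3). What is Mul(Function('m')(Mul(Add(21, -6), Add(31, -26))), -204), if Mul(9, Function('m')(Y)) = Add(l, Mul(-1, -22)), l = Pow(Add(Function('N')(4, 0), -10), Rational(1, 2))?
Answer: Add(Rational(-1496, 3), Mul(Rational(-34, 3), I, Pow(35, Rational(1, 2)))) ≈ Add(-498.67, Mul(-67.049, I))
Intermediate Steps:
Function('N')(U, h) = Add(Rational(1, 4), Mul(Rational(1, 4), U), Mul(Rational(1, 4), h)) (Function('N')(U, h) = Add(Rational(-1, 2), Mul(Rational(1, 4), Add(Add(U, h), 3))) = Add(Rational(-1, 2), Mul(Rational(1, 4), Add(3, U, h))) = Add(Rational(-1, 2), Add(Rational(3, 4), Mul(Rational(1, 4), U), Mul(Rational(1, 4), h))) = Add(Rational(1, 4), Mul(Rational(1, 4), U), Mul(Rational(1, 4), h)))
l = Mul(Rational(1, 2), I, Pow(35, Rational(1, 2))) (l = Pow(Add(Add(Rational(1, 4), Mul(Rational(1, 4), 4), Mul(Rational(1, 4), 0)), -10), Rational(1, 2)) = Pow(Add(Add(Rational(1, 4), 1, 0), -10), Rational(1, 2)) = Pow(Add(Rational(5, 4), -10), Rational(1, 2)) = Pow(Rational(-35, 4), Rational(1, 2)) = Mul(Rational(1, 2), I, Pow(35, Rational(1, 2))) ≈ Mul(2.9580, I))
Function('m')(Y) = Add(Rational(22, 9), Mul(Rational(1, 18), I, Pow(35, Rational(1, 2)))) (Function('m')(Y) = Mul(Rational(1, 9), Add(Mul(Rational(1, 2), I, Pow(35, Rational(1, 2))), Mul(-1, -22))) = Mul(Rational(1, 9), Add(Mul(Rational(1, 2), I, Pow(35, Rational(1, 2))), 22)) = Mul(Rational(1, 9), Add(22, Mul(Rational(1, 2), I, Pow(35, Rational(1, 2))))) = Add(Rational(22, 9), Mul(Rational(1, 18), I, Pow(35, Rational(1, 2)))))
Mul(Function('m')(Mul(Add(21, -6), Add(31, -26))), -204) = Mul(Add(Rational(22, 9), Mul(Rational(1, 18), I, Pow(35, Rational(1, 2)))), -204) = Add(Rational(-1496, 3), Mul(Rational(-34, 3), I, Pow(35, Rational(1, 2))))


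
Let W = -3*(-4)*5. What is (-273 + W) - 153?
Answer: -366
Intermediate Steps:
W = 60 (W = 12*5 = 60)
(-273 + W) - 153 = (-273 + 60) - 153 = -213 - 153 = -366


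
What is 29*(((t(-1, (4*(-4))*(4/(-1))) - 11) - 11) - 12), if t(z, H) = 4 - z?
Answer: -841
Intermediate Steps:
29*(((t(-1, (4*(-4))*(4/(-1))) - 11) - 11) - 12) = 29*((((4 - 1*(-1)) - 11) - 11) - 12) = 29*((((4 + 1) - 11) - 11) - 12) = 29*(((5 - 11) - 11) - 12) = 29*((-6 - 11) - 12) = 29*(-17 - 12) = 29*(-29) = -841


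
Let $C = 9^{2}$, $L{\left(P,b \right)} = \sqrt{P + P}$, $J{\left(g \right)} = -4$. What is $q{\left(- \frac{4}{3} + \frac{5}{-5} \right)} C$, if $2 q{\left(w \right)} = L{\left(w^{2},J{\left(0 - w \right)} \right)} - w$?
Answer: $\frac{189}{2} + \frac{189 \sqrt{2}}{2} \approx 228.14$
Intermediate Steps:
$L{\left(P,b \right)} = \sqrt{2} \sqrt{P}$ ($L{\left(P,b \right)} = \sqrt{2 P} = \sqrt{2} \sqrt{P}$)
$q{\left(w \right)} = - \frac{w}{2} + \frac{\sqrt{2} \sqrt{w^{2}}}{2}$ ($q{\left(w \right)} = \frac{\sqrt{2} \sqrt{w^{2}} - w}{2} = \frac{- w + \sqrt{2} \sqrt{w^{2}}}{2} = - \frac{w}{2} + \frac{\sqrt{2} \sqrt{w^{2}}}{2}$)
$C = 81$
$q{\left(- \frac{4}{3} + \frac{5}{-5} \right)} C = \left(- \frac{- \frac{4}{3} + \frac{5}{-5}}{2} + \frac{\sqrt{2} \sqrt{\left(- \frac{4}{3} + \frac{5}{-5}\right)^{2}}}{2}\right) 81 = \left(- \frac{\left(-4\right) \frac{1}{3} + 5 \left(- \frac{1}{5}\right)}{2} + \frac{\sqrt{2} \sqrt{\left(\left(-4\right) \frac{1}{3} + 5 \left(- \frac{1}{5}\right)\right)^{2}}}{2}\right) 81 = \left(- \frac{- \frac{4}{3} - 1}{2} + \frac{\sqrt{2} \sqrt{\left(- \frac{4}{3} - 1\right)^{2}}}{2}\right) 81 = \left(\left(- \frac{1}{2}\right) \left(- \frac{7}{3}\right) + \frac{\sqrt{2} \sqrt{\left(- \frac{7}{3}\right)^{2}}}{2}\right) 81 = \left(\frac{7}{6} + \frac{\sqrt{2} \sqrt{\frac{49}{9}}}{2}\right) 81 = \left(\frac{7}{6} + \frac{1}{2} \sqrt{2} \cdot \frac{7}{3}\right) 81 = \left(\frac{7}{6} + \frac{7 \sqrt{2}}{6}\right) 81 = \frac{189}{2} + \frac{189 \sqrt{2}}{2}$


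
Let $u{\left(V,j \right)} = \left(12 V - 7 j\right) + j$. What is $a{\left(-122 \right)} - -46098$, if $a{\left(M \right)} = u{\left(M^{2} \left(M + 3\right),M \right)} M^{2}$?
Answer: $-316338833982$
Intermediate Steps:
$u{\left(V,j \right)} = - 6 j + 12 V$ ($u{\left(V,j \right)} = \left(- 7 j + 12 V\right) + j = - 6 j + 12 V$)
$a{\left(M \right)} = M^{2} \left(- 6 M + 12 M^{2} \left(3 + M\right)\right)$ ($a{\left(M \right)} = \left(- 6 M + 12 M^{2} \left(M + 3\right)\right) M^{2} = \left(- 6 M + 12 M^{2} \left(3 + M\right)\right) M^{2} = M^{2} \left(- 6 M + 12 M^{2} \left(3 + M\right)\right)$)
$a{\left(-122 \right)} - -46098 = \left(-122\right)^{3} \left(-6 + 12 \left(-122\right) \left(3 - 122\right)\right) - -46098 = - 1815848 \left(-6 + 12 \left(-122\right) \left(-119\right)\right) + 46098 = - 1815848 \left(-6 + 174216\right) + 46098 = \left(-1815848\right) 174210 + 46098 = -316338880080 + 46098 = -316338833982$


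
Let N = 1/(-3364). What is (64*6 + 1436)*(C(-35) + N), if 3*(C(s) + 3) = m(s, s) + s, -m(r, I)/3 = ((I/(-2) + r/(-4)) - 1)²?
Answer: -11979785545/10092 ≈ -1.1871e+6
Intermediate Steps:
m(r, I) = -3*(-1 - I/2 - r/4)² (m(r, I) = -3*((I/(-2) + r/(-4)) - 1)² = -3*((I*(-½) + r*(-¼)) - 1)² = -3*((-I/2 - r/4) - 1)² = -3*(-1 - I/2 - r/4)²)
N = -1/3364 ≈ -0.00029727
C(s) = -3 - (4 + 3*s)²/16 + s/3 (C(s) = -3 + (-3*(4 + s + 2*s)²/16 + s)/3 = -3 + (-3*(4 + 3*s)²/16 + s)/3 = -3 + (s - 3*(4 + 3*s)²/16)/3 = -3 + (-(4 + 3*s)²/16 + s/3) = -3 - (4 + 3*s)²/16 + s/3)
(64*6 + 1436)*(C(-35) + N) = (64*6 + 1436)*((-4 - 9/16*(-35)² - 7/6*(-35)) - 1/3364) = (384 + 1436)*((-4 - 9/16*1225 + 245/6) - 1/3364) = 1820*((-4 - 11025/16 + 245/6) - 1/3364) = 1820*(-31307/48 - 1/3364) = 1820*(-26329199/40368) = -11979785545/10092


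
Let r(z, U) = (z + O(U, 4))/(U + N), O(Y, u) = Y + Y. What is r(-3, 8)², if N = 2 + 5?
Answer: 169/225 ≈ 0.75111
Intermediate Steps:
N = 7
O(Y, u) = 2*Y
r(z, U) = (z + 2*U)/(7 + U) (r(z, U) = (z + 2*U)/(U + 7) = (z + 2*U)/(7 + U))
r(-3, 8)² = ((-3 + 2*8)/(7 + 8))² = ((-3 + 16)/15)² = ((1/15)*13)² = (13/15)² = 169/225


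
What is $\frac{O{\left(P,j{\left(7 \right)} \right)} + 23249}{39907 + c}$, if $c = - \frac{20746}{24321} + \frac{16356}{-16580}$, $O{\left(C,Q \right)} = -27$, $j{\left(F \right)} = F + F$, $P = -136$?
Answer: $\frac{106410112545}{182857317208} \approx 0.58193$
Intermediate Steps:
$j{\left(F \right)} = 2 F$
$c = - \frac{16858249}{9164595}$ ($c = \left(-20746\right) \frac{1}{24321} + 16356 \left(- \frac{1}{16580}\right) = - \frac{1886}{2211} - \frac{4089}{4145} = - \frac{16858249}{9164595} \approx -1.8395$)
$\frac{O{\left(P,j{\left(7 \right)} \right)} + 23249}{39907 + c} = \frac{-27 + 23249}{39907 - \frac{16858249}{9164595}} = \frac{23222}{\frac{365714634416}{9164595}} = 23222 \cdot \frac{9164595}{365714634416} = \frac{106410112545}{182857317208}$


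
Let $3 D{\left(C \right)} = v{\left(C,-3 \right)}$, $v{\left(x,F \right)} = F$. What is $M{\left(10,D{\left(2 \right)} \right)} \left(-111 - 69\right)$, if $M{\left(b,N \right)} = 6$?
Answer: $-1080$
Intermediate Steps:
$D{\left(C \right)} = -1$ ($D{\left(C \right)} = \frac{1}{3} \left(-3\right) = -1$)
$M{\left(10,D{\left(2 \right)} \right)} \left(-111 - 69\right) = 6 \left(-111 - 69\right) = 6 \left(-180\right) = -1080$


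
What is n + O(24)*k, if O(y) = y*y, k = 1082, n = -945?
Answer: 622287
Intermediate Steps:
O(y) = y²
n + O(24)*k = -945 + 24²*1082 = -945 + 576*1082 = -945 + 623232 = 622287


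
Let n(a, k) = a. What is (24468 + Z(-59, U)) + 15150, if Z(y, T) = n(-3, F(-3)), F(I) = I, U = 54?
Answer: 39615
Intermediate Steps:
Z(y, T) = -3
(24468 + Z(-59, U)) + 15150 = (24468 - 3) + 15150 = 24465 + 15150 = 39615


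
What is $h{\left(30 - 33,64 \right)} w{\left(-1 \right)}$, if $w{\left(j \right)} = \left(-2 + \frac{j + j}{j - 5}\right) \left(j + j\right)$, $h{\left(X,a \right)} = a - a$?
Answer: $0$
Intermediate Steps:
$h{\left(X,a \right)} = 0$
$w{\left(j \right)} = 2 j \left(-2 + \frac{2 j}{-5 + j}\right)$ ($w{\left(j \right)} = \left(-2 + \frac{2 j}{-5 + j}\right) 2 j = 2 j \left(-2 + \frac{2 j}{-5 + j}\right)$)
$h{\left(30 - 33,64 \right)} w{\left(-1 \right)} = 0 \cdot 20 \left(-1\right) \frac{1}{-5 - 1} = 0 \cdot 20 \left(-1\right) \frac{1}{-6} = 0 \cdot 20 \left(-1\right) \left(- \frac{1}{6}\right) = 0 \cdot \frac{10}{3} = 0$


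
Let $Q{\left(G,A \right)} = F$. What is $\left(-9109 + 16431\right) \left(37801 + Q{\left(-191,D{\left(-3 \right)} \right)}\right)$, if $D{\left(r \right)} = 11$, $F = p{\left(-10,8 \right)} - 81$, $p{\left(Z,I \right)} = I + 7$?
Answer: $276295670$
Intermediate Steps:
$p{\left(Z,I \right)} = 7 + I$
$F = -66$ ($F = \left(7 + 8\right) - 81 = 15 - 81 = -66$)
$Q{\left(G,A \right)} = -66$
$\left(-9109 + 16431\right) \left(37801 + Q{\left(-191,D{\left(-3 \right)} \right)}\right) = \left(-9109 + 16431\right) \left(37801 - 66\right) = 7322 \cdot 37735 = 276295670$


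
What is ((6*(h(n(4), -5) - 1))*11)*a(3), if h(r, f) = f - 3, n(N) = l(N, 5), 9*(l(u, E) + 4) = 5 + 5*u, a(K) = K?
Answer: -1782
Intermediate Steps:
l(u, E) = -31/9 + 5*u/9 (l(u, E) = -4 + (5 + 5*u)/9 = -4 + (5/9 + 5*u/9) = -31/9 + 5*u/9)
n(N) = -31/9 + 5*N/9
h(r, f) = -3 + f
((6*(h(n(4), -5) - 1))*11)*a(3) = ((6*((-3 - 5) - 1))*11)*3 = ((6*(-8 - 1))*11)*3 = ((6*(-9))*11)*3 = -54*11*3 = -594*3 = -1782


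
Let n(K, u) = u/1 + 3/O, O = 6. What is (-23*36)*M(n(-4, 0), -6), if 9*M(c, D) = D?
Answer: 552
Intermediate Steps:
n(K, u) = 1/2 + u (n(K, u) = u/1 + 3/6 = u*1 + 3*(1/6) = u + 1/2 = 1/2 + u)
M(c, D) = D/9
(-23*36)*M(n(-4, 0), -6) = (-23*36)*((1/9)*(-6)) = -828*(-2/3) = 552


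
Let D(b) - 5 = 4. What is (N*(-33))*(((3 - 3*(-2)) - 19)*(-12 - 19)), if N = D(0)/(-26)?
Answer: 46035/13 ≈ 3541.2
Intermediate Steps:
D(b) = 9 (D(b) = 5 + 4 = 9)
N = -9/26 (N = 9/(-26) = 9*(-1/26) = -9/26 ≈ -0.34615)
(N*(-33))*(((3 - 3*(-2)) - 19)*(-12 - 19)) = (-9/26*(-33))*(((3 - 3*(-2)) - 19)*(-12 - 19)) = 297*(((3 + 6) - 19)*(-31))/26 = 297*((9 - 19)*(-31))/26 = 297*(-10*(-31))/26 = (297/26)*310 = 46035/13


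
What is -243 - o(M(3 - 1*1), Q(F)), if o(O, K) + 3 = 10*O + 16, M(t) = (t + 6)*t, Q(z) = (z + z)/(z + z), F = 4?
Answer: -416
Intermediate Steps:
Q(z) = 1 (Q(z) = (2*z)/((2*z)) = (2*z)*(1/(2*z)) = 1)
M(t) = t*(6 + t) (M(t) = (6 + t)*t = t*(6 + t))
o(O, K) = 13 + 10*O (o(O, K) = -3 + (10*O + 16) = -3 + (16 + 10*O) = 13 + 10*O)
-243 - o(M(3 - 1*1), Q(F)) = -243 - (13 + 10*((3 - 1*1)*(6 + (3 - 1*1)))) = -243 - (13 + 10*((3 - 1)*(6 + (3 - 1)))) = -243 - (13 + 10*(2*(6 + 2))) = -243 - (13 + 10*(2*8)) = -243 - (13 + 10*16) = -243 - (13 + 160) = -243 - 1*173 = -243 - 173 = -416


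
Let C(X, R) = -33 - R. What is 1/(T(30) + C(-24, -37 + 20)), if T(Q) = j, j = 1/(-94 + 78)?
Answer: -16/257 ≈ -0.062257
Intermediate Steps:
j = -1/16 (j = 1/(-16) = -1/16 ≈ -0.062500)
T(Q) = -1/16
1/(T(30) + C(-24, -37 + 20)) = 1/(-1/16 + (-33 - (-37 + 20))) = 1/(-1/16 + (-33 - 1*(-17))) = 1/(-1/16 + (-33 + 17)) = 1/(-1/16 - 16) = 1/(-257/16) = -16/257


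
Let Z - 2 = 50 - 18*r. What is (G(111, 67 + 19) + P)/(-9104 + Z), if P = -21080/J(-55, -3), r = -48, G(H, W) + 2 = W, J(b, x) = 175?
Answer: 319/71645 ≈ 0.0044525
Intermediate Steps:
G(H, W) = -2 + W
P = -4216/35 (P = -21080/175 = -21080*1/175 = -4216/35 ≈ -120.46)
Z = 916 (Z = 2 + (50 - 18*(-48)) = 2 + (50 + 864) = 2 + 914 = 916)
(G(111, 67 + 19) + P)/(-9104 + Z) = ((-2 + (67 + 19)) - 4216/35)/(-9104 + 916) = ((-2 + 86) - 4216/35)/(-8188) = (84 - 4216/35)*(-1/8188) = -1276/35*(-1/8188) = 319/71645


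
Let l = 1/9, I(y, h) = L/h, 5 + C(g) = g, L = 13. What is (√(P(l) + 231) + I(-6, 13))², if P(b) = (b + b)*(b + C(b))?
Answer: 18706/81 + 10*√745/9 ≈ 261.27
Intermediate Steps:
C(g) = -5 + g
I(y, h) = 13/h
l = ⅑ ≈ 0.11111
P(b) = 2*b*(-5 + 2*b) (P(b) = (b + b)*(b + (-5 + b)) = (2*b)*(-5 + 2*b) = 2*b*(-5 + 2*b))
(√(P(l) + 231) + I(-6, 13))² = (√(2*(⅑)*(-5 + 2*(⅑)) + 231) + 13/13)² = (√(2*(⅑)*(-5 + 2/9) + 231) + 13*(1/13))² = (√(2*(⅑)*(-43/9) + 231) + 1)² = (√(-86/81 + 231) + 1)² = (√(18625/81) + 1)² = (5*√745/9 + 1)² = (1 + 5*√745/9)²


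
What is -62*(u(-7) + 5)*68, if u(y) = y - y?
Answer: -21080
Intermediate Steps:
u(y) = 0
-62*(u(-7) + 5)*68 = -62*(0 + 5)*68 = -62*5*68 = -310*68 = -21080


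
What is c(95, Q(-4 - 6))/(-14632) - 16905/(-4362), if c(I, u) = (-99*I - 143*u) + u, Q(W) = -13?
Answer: 46721053/10637464 ≈ 4.3921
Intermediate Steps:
c(I, u) = -142*u - 99*I (c(I, u) = (-143*u - 99*I) + u = -142*u - 99*I)
c(95, Q(-4 - 6))/(-14632) - 16905/(-4362) = (-142*(-13) - 99*95)/(-14632) - 16905/(-4362) = (1846 - 9405)*(-1/14632) - 16905*(-1/4362) = -7559*(-1/14632) + 5635/1454 = 7559/14632 + 5635/1454 = 46721053/10637464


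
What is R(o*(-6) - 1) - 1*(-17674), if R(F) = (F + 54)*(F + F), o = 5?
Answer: 16248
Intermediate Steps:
R(F) = 2*F*(54 + F) (R(F) = (54 + F)*(2*F) = 2*F*(54 + F))
R(o*(-6) - 1) - 1*(-17674) = 2*(5*(-6) - 1)*(54 + (5*(-6) - 1)) - 1*(-17674) = 2*(-30 - 1)*(54 + (-30 - 1)) + 17674 = 2*(-31)*(54 - 31) + 17674 = 2*(-31)*23 + 17674 = -1426 + 17674 = 16248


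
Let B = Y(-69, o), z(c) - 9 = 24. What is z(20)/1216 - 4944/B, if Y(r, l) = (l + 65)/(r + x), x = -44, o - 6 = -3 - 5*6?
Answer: 940923/64 ≈ 14702.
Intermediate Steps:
z(c) = 33 (z(c) = 9 + 24 = 33)
o = -27 (o = 6 + (-3 - 5*6) = 6 + (-3 - 30) = 6 - 33 = -27)
Y(r, l) = (65 + l)/(-44 + r) (Y(r, l) = (l + 65)/(r - 44) = (65 + l)/(-44 + r))
B = -38/113 (B = (65 - 27)/(-44 - 69) = 38/(-113) = -1/113*38 = -38/113 ≈ -0.33628)
z(20)/1216 - 4944/B = 33/1216 - 4944/(-38/113) = 33*(1/1216) - 4944*(-113/38) = 33/1216 + 279336/19 = 940923/64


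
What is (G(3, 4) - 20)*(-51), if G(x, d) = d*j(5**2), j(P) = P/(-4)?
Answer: 2295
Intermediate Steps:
j(P) = -P/4 (j(P) = P*(-1/4) = -P/4)
G(x, d) = -25*d/4 (G(x, d) = d*(-1/4*5**2) = d*(-1/4*25) = d*(-25/4) = -25*d/4)
(G(3, 4) - 20)*(-51) = (-25/4*4 - 20)*(-51) = (-25 - 20)*(-51) = -45*(-51) = 2295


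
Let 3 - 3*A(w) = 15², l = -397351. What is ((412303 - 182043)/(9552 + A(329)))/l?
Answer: -115130/1883046389 ≈ -6.1140e-5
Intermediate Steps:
A(w) = -74 (A(w) = 1 - ⅓*15² = 1 - ⅓*225 = 1 - 75 = -74)
((412303 - 182043)/(9552 + A(329)))/l = ((412303 - 182043)/(9552 - 74))/(-397351) = (230260/9478)*(-1/397351) = (230260*(1/9478))*(-1/397351) = (115130/4739)*(-1/397351) = -115130/1883046389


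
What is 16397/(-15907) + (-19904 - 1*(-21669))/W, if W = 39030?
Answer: -122379811/124170042 ≈ -0.98558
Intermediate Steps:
16397/(-15907) + (-19904 - 1*(-21669))/W = 16397/(-15907) + (-19904 - 1*(-21669))/39030 = 16397*(-1/15907) + (-19904 + 21669)*(1/39030) = -16397/15907 + 1765*(1/39030) = -16397/15907 + 353/7806 = -122379811/124170042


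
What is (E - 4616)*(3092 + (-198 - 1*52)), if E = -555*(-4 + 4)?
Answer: -13118672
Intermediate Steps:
E = 0 (E = -555*0 = -111*0 = 0)
(E - 4616)*(3092 + (-198 - 1*52)) = (0 - 4616)*(3092 + (-198 - 1*52)) = -4616*(3092 + (-198 - 52)) = -4616*(3092 - 250) = -4616*2842 = -13118672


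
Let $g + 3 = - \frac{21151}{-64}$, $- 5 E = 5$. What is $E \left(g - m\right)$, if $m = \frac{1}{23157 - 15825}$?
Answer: $- \frac{38417831}{117312} \approx -327.48$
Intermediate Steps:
$E = -1$ ($E = \left(- \frac{1}{5}\right) 5 = -1$)
$g = \frac{20959}{64}$ ($g = -3 - \frac{21151}{-64} = -3 - - \frac{21151}{64} = -3 + \frac{21151}{64} = \frac{20959}{64} \approx 327.48$)
$m = \frac{1}{7332} \approx 0.00013639$
$E \left(g - m\right) = - (\frac{20959}{64} - \frac{1}{7332}) = \left(-1\right) \frac{38417831}{117312} = - \frac{38417831}{117312}$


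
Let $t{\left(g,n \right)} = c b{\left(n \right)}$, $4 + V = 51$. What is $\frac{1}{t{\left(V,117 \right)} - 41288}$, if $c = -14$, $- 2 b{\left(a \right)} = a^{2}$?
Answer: $\frac{1}{54535} \approx 1.8337 \cdot 10^{-5}$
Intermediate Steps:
$b{\left(a \right)} = - \frac{a^{2}}{2}$
$V = 47$ ($V = -4 + 51 = 47$)
$t{\left(g,n \right)} = 7 n^{2}$ ($t{\left(g,n \right)} = - 14 \left(- \frac{n^{2}}{2}\right) = 7 n^{2}$)
$\frac{1}{t{\left(V,117 \right)} - 41288} = \frac{1}{7 \cdot 117^{2} - 41288} = \frac{1}{7 \cdot 13689 - 41288} = \frac{1}{95823 - 41288} = \frac{1}{54535}$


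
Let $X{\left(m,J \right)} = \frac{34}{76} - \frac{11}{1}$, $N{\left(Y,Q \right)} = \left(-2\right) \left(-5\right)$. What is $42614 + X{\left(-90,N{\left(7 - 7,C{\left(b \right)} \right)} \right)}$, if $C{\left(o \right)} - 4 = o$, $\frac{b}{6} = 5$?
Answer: $\frac{1618931}{38} \approx 42603.0$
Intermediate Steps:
$b = 30$ ($b = 6 \cdot 5 = 30$)
$C{\left(o \right)} = 4 + o$
$N{\left(Y,Q \right)} = 10$
$X{\left(m,J \right)} = - \frac{401}{38}$ ($X{\left(m,J \right)} = 34 \cdot \frac{1}{76} - 11 = \frac{17}{38} - 11 = - \frac{401}{38}$)
$42614 + X{\left(-90,N{\left(7 - 7,C{\left(b \right)} \right)} \right)} = 42614 - \frac{401}{38} = \frac{1618931}{38}$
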